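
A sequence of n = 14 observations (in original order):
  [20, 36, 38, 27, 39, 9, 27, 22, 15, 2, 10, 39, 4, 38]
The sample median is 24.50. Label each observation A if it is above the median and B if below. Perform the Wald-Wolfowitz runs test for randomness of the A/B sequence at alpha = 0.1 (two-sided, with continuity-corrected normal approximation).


Step 1: Compute median = 24.50; label A = above, B = below.
Labels in order: BAAAABABBBBABA  (n_A = 7, n_B = 7)
Step 2: Count runs R = 8.
Step 3: Under H0 (random ordering), E[R] = 2*n_A*n_B/(n_A+n_B) + 1 = 2*7*7/14 + 1 = 8.0000.
        Var[R] = 2*n_A*n_B*(2*n_A*n_B - n_A - n_B) / ((n_A+n_B)^2 * (n_A+n_B-1)) = 8232/2548 = 3.2308.
        SD[R] = 1.7974.
Step 4: R = E[R], so z = 0 with no continuity correction.
Step 5: Two-sided p-value via normal approximation = 2*(1 - Phi(|z|)) = 1.000000.
Step 6: alpha = 0.1. fail to reject H0.

R = 8, z = 0.0000, p = 1.000000, fail to reject H0.


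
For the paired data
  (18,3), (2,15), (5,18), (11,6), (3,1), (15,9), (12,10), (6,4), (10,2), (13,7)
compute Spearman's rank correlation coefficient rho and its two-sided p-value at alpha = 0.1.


Step 1: Rank x and y separately (midranks; no ties here).
rank(x): 18->10, 2->1, 5->3, 11->6, 3->2, 15->9, 12->7, 6->4, 10->5, 13->8
rank(y): 3->3, 15->9, 18->10, 6->5, 1->1, 9->7, 10->8, 4->4, 2->2, 7->6
Step 2: d_i = R_x(i) - R_y(i); compute d_i^2.
  (10-3)^2=49, (1-9)^2=64, (3-10)^2=49, (6-5)^2=1, (2-1)^2=1, (9-7)^2=4, (7-8)^2=1, (4-4)^2=0, (5-2)^2=9, (8-6)^2=4
sum(d^2) = 182.
Step 3: rho = 1 - 6*182 / (10*(10^2 - 1)) = 1 - 1092/990 = -0.103030.
Step 4: Under H0, t = rho * sqrt((n-2)/(1-rho^2)) = -0.2930 ~ t(8).
Step 5: Two-sided p-value from the t-distribution with 8 df = 0.776998.
Step 6: alpha = 0.1. fail to reject H0.

rho = -0.1030, p = 0.776998, fail to reject H0 at alpha = 0.1.


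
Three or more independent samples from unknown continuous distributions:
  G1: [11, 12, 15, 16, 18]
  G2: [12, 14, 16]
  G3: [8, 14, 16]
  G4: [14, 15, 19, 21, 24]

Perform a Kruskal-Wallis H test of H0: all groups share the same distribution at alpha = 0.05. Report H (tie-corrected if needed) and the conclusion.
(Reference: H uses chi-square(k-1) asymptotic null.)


Step 1: Combine all N = 16 observations and assign midranks.
sorted (value, group, rank): (8,G3,1), (11,G1,2), (12,G1,3.5), (12,G2,3.5), (14,G2,6), (14,G3,6), (14,G4,6), (15,G1,8.5), (15,G4,8.5), (16,G1,11), (16,G2,11), (16,G3,11), (18,G1,13), (19,G4,14), (21,G4,15), (24,G4,16)
Step 2: Sum ranks within each group.
R_1 = 38 (n_1 = 5)
R_2 = 20.5 (n_2 = 3)
R_3 = 18 (n_3 = 3)
R_4 = 59.5 (n_4 = 5)
Step 3: H = 12/(N(N+1)) * sum(R_i^2/n_i) - 3(N+1)
     = 12/(16*17) * (38^2/5 + 20.5^2/3 + 18^2/3 + 59.5^2/5) - 3*17
     = 0.044118 * 1244.93 - 51
     = 3.923529.
Step 4: Ties present; correction factor C = 1 - 60/(16^3 - 16) = 0.985294. Corrected H = 3.923529 / 0.985294 = 3.982090.
Step 5: Under H0, H ~ chi^2(3); p-value = 0.263405.
Step 6: alpha = 0.05. fail to reject H0.

H = 3.9821, df = 3, p = 0.263405, fail to reject H0.


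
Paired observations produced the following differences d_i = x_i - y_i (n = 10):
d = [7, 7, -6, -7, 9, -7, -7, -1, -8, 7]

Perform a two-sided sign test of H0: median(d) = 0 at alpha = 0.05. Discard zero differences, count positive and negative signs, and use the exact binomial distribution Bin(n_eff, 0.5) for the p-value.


Step 1: Discard zero differences. Original n = 10; n_eff = number of nonzero differences = 10.
Nonzero differences (with sign): +7, +7, -6, -7, +9, -7, -7, -1, -8, +7
Step 2: Count signs: positive = 4, negative = 6.
Step 3: Under H0: P(positive) = 0.5, so the number of positives S ~ Bin(10, 0.5).
Step 4: Two-sided exact p-value = sum of Bin(10,0.5) probabilities at or below the observed probability = 0.753906.
Step 5: alpha = 0.05. fail to reject H0.

n_eff = 10, pos = 4, neg = 6, p = 0.753906, fail to reject H0.


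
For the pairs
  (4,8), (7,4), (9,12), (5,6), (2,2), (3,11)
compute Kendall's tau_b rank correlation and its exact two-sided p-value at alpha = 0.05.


Step 1: Enumerate the 15 unordered pairs (i,j) with i<j and classify each by sign(x_j-x_i) * sign(y_j-y_i).
  (1,2):dx=+3,dy=-4->D; (1,3):dx=+5,dy=+4->C; (1,4):dx=+1,dy=-2->D; (1,5):dx=-2,dy=-6->C
  (1,6):dx=-1,dy=+3->D; (2,3):dx=+2,dy=+8->C; (2,4):dx=-2,dy=+2->D; (2,5):dx=-5,dy=-2->C
  (2,6):dx=-4,dy=+7->D; (3,4):dx=-4,dy=-6->C; (3,5):dx=-7,dy=-10->C; (3,6):dx=-6,dy=-1->C
  (4,5):dx=-3,dy=-4->C; (4,6):dx=-2,dy=+5->D; (5,6):dx=+1,dy=+9->C
Step 2: C = 9, D = 6, total pairs = 15.
Step 3: tau = (C - D)/(n(n-1)/2) = (9 - 6)/15 = 0.200000.
Step 4: Exact two-sided p-value (enumerate n! = 720 permutations of y under H0): p = 0.719444.
Step 5: alpha = 0.05. fail to reject H0.

tau_b = 0.2000 (C=9, D=6), p = 0.719444, fail to reject H0.


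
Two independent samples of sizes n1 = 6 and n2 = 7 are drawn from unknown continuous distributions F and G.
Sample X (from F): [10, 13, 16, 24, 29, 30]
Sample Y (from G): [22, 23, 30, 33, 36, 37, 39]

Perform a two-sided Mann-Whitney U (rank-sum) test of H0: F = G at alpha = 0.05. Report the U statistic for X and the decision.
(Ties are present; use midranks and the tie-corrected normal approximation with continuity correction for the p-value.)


Step 1: Combine and sort all 13 observations; assign midranks.
sorted (value, group): (10,X), (13,X), (16,X), (22,Y), (23,Y), (24,X), (29,X), (30,X), (30,Y), (33,Y), (36,Y), (37,Y), (39,Y)
ranks: 10->1, 13->2, 16->3, 22->4, 23->5, 24->6, 29->7, 30->8.5, 30->8.5, 33->10, 36->11, 37->12, 39->13
Step 2: Rank sum for X: R1 = 1 + 2 + 3 + 6 + 7 + 8.5 = 27.5.
Step 3: U_X = R1 - n1(n1+1)/2 = 27.5 - 6*7/2 = 27.5 - 21 = 6.5.
       U_Y = n1*n2 - U_X = 42 - 6.5 = 35.5.
Step 4: Ties are present, so use the tie-corrected normal approximation (with continuity correction) for the p-value.
Step 5: p-value = 0.045204; compare to alpha = 0.05. reject H0.

U_X = 6.5, p = 0.045204, reject H0 at alpha = 0.05.


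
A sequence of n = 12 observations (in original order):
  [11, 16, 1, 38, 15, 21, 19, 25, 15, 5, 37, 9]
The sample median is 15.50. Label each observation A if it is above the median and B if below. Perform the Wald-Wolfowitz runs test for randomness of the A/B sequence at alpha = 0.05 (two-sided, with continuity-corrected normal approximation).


Step 1: Compute median = 15.50; label A = above, B = below.
Labels in order: BABABAAABBAB  (n_A = 6, n_B = 6)
Step 2: Count runs R = 9.
Step 3: Under H0 (random ordering), E[R] = 2*n_A*n_B/(n_A+n_B) + 1 = 2*6*6/12 + 1 = 7.0000.
        Var[R] = 2*n_A*n_B*(2*n_A*n_B - n_A - n_B) / ((n_A+n_B)^2 * (n_A+n_B-1)) = 4320/1584 = 2.7273.
        SD[R] = 1.6514.
Step 4: Continuity-corrected z = (R - 0.5 - E[R]) / SD[R] = (9 - 0.5 - 7.0000) / 1.6514 = 0.9083.
Step 5: Two-sided p-value via normal approximation = 2*(1 - Phi(|z|)) = 0.363722.
Step 6: alpha = 0.05. fail to reject H0.

R = 9, z = 0.9083, p = 0.363722, fail to reject H0.


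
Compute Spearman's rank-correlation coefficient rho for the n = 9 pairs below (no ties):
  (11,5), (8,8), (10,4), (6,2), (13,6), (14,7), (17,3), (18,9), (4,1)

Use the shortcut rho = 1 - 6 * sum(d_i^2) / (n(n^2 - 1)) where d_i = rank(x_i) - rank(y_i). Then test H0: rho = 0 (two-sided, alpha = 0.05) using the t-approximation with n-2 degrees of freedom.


Step 1: Rank x and y separately (midranks; no ties here).
rank(x): 11->5, 8->3, 10->4, 6->2, 13->6, 14->7, 17->8, 18->9, 4->1
rank(y): 5->5, 8->8, 4->4, 2->2, 6->6, 7->7, 3->3, 9->9, 1->1
Step 2: d_i = R_x(i) - R_y(i); compute d_i^2.
  (5-5)^2=0, (3-8)^2=25, (4-4)^2=0, (2-2)^2=0, (6-6)^2=0, (7-7)^2=0, (8-3)^2=25, (9-9)^2=0, (1-1)^2=0
sum(d^2) = 50.
Step 3: rho = 1 - 6*50 / (9*(9^2 - 1)) = 1 - 300/720 = 0.583333.
Step 4: Under H0, t = rho * sqrt((n-2)/(1-rho^2)) = 1.9001 ~ t(7).
Step 5: Two-sided p-value from the t-distribution with 7 df = 0.099186.
Step 6: alpha = 0.05. fail to reject H0.

rho = 0.5833, p = 0.099186, fail to reject H0 at alpha = 0.05.


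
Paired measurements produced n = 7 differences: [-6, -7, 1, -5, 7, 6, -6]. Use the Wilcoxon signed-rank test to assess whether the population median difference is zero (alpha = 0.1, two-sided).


Step 1: Drop any zero differences (none here) and take |d_i|.
|d| = [6, 7, 1, 5, 7, 6, 6]
Step 2: Midrank |d_i| (ties get averaged ranks).
ranks: |6|->4, |7|->6.5, |1|->1, |5|->2, |7|->6.5, |6|->4, |6|->4
Step 3: Attach original signs; sum ranks with positive sign and with negative sign.
W+ = 1 + 6.5 + 4 = 11.5
W- = 4 + 6.5 + 2 + 4 = 16.5
(Check: W+ + W- = 28 should equal n(n+1)/2 = 28.)
Step 4: Test statistic W = min(W+, W-) = 11.5.
Step 5: Ties in |d|, so use the tie-corrected normal approximation.
        E[W] = n(n+1)/4 = 7*8/4 = 14.
        Tie groups: |d|=6 (t=3), |d|=7 (t=2); sum(t^3 - t) = 30.
        Var[W] = n(n+1)(2n+1)/24 - sum(t^3-t)/48 = 840/24 - 30/48 = 34.375.
        z = (W - E[W]) / sqrt(Var[W]) = (11.5 - 14) / 5.8630 = -0.4264.
        Two-sided p = 2*Phi(z) = 0.669815.
Step 6: alpha = 0.1. fail to reject H0.

W+ = 11.5, W- = 16.5, W = min = 11.5, p = 0.669815, fail to reject H0.


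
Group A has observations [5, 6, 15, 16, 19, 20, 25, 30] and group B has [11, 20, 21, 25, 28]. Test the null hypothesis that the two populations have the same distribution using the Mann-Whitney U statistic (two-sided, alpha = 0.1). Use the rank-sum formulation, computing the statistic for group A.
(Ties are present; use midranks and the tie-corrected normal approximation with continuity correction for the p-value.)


Step 1: Combine and sort all 13 observations; assign midranks.
sorted (value, group): (5,X), (6,X), (11,Y), (15,X), (16,X), (19,X), (20,X), (20,Y), (21,Y), (25,X), (25,Y), (28,Y), (30,X)
ranks: 5->1, 6->2, 11->3, 15->4, 16->5, 19->6, 20->7.5, 20->7.5, 21->9, 25->10.5, 25->10.5, 28->12, 30->13
Step 2: Rank sum for X: R1 = 1 + 2 + 4 + 5 + 6 + 7.5 + 10.5 + 13 = 49.
Step 3: U_X = R1 - n1(n1+1)/2 = 49 - 8*9/2 = 49 - 36 = 13.
       U_Y = n1*n2 - U_X = 40 - 13 = 27.
Step 4: Ties are present, so use the tie-corrected normal approximation (with continuity correction) for the p-value.
Step 5: p-value = 0.340019; compare to alpha = 0.1. fail to reject H0.

U_X = 13, p = 0.340019, fail to reject H0 at alpha = 0.1.


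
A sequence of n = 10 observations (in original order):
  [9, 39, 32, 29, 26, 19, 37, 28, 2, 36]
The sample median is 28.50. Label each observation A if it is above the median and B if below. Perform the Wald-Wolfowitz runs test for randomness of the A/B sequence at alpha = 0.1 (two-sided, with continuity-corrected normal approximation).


Step 1: Compute median = 28.50; label A = above, B = below.
Labels in order: BAAABBABBA  (n_A = 5, n_B = 5)
Step 2: Count runs R = 6.
Step 3: Under H0 (random ordering), E[R] = 2*n_A*n_B/(n_A+n_B) + 1 = 2*5*5/10 + 1 = 6.0000.
        Var[R] = 2*n_A*n_B*(2*n_A*n_B - n_A - n_B) / ((n_A+n_B)^2 * (n_A+n_B-1)) = 2000/900 = 2.2222.
        SD[R] = 1.4907.
Step 4: R = E[R], so z = 0 with no continuity correction.
Step 5: Two-sided p-value via normal approximation = 2*(1 - Phi(|z|)) = 1.000000.
Step 6: alpha = 0.1. fail to reject H0.

R = 6, z = 0.0000, p = 1.000000, fail to reject H0.


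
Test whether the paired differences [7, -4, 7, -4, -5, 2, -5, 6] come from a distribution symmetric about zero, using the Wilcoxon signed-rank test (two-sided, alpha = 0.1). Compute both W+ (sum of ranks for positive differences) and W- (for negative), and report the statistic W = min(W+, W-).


Step 1: Drop any zero differences (none here) and take |d_i|.
|d| = [7, 4, 7, 4, 5, 2, 5, 6]
Step 2: Midrank |d_i| (ties get averaged ranks).
ranks: |7|->7.5, |4|->2.5, |7|->7.5, |4|->2.5, |5|->4.5, |2|->1, |5|->4.5, |6|->6
Step 3: Attach original signs; sum ranks with positive sign and with negative sign.
W+ = 7.5 + 7.5 + 1 + 6 = 22
W- = 2.5 + 2.5 + 4.5 + 4.5 = 14
(Check: W+ + W- = 36 should equal n(n+1)/2 = 36.)
Step 4: Test statistic W = min(W+, W-) = 14.
Step 5: Ties in |d|, so use the tie-corrected normal approximation.
        E[W] = n(n+1)/4 = 8*9/4 = 18.
        Tie groups: |d|=4 (t=2), |d|=5 (t=2), |d|=7 (t=2); sum(t^3 - t) = 18.
        Var[W] = n(n+1)(2n+1)/24 - sum(t^3-t)/48 = 1224/24 - 18/48 = 50.625.
        z = (W - E[W]) / sqrt(Var[W]) = (14 - 18) / 7.1151 = -0.5622.
        Two-sided p = 2*Phi(z) = 0.573992.
Step 6: alpha = 0.1. fail to reject H0.

W+ = 22, W- = 14, W = min = 14, p = 0.573992, fail to reject H0.


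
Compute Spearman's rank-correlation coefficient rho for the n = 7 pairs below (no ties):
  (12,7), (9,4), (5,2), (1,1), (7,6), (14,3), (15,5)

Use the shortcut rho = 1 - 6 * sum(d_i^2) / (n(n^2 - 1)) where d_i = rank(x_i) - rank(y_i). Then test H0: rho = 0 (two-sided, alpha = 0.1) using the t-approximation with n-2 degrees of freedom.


Step 1: Rank x and y separately (midranks; no ties here).
rank(x): 12->5, 9->4, 5->2, 1->1, 7->3, 14->6, 15->7
rank(y): 7->7, 4->4, 2->2, 1->1, 6->6, 3->3, 5->5
Step 2: d_i = R_x(i) - R_y(i); compute d_i^2.
  (5-7)^2=4, (4-4)^2=0, (2-2)^2=0, (1-1)^2=0, (3-6)^2=9, (6-3)^2=9, (7-5)^2=4
sum(d^2) = 26.
Step 3: rho = 1 - 6*26 / (7*(7^2 - 1)) = 1 - 156/336 = 0.535714.
Step 4: Under H0, t = rho * sqrt((n-2)/(1-rho^2)) = 1.4186 ~ t(5).
Step 5: Two-sided p-value from the t-distribution with 5 df = 0.215217.
Step 6: alpha = 0.1. fail to reject H0.

rho = 0.5357, p = 0.215217, fail to reject H0 at alpha = 0.1.


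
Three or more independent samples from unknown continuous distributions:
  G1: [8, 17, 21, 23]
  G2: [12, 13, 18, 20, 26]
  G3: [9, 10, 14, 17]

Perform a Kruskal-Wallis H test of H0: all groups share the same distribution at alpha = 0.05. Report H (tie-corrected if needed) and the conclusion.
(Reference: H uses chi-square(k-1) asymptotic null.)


Step 1: Combine all N = 13 observations and assign midranks.
sorted (value, group, rank): (8,G1,1), (9,G3,2), (10,G3,3), (12,G2,4), (13,G2,5), (14,G3,6), (17,G1,7.5), (17,G3,7.5), (18,G2,9), (20,G2,10), (21,G1,11), (23,G1,12), (26,G2,13)
Step 2: Sum ranks within each group.
R_1 = 31.5 (n_1 = 4)
R_2 = 41 (n_2 = 5)
R_3 = 18.5 (n_3 = 4)
Step 3: H = 12/(N(N+1)) * sum(R_i^2/n_i) - 3(N+1)
     = 12/(13*14) * (31.5^2/4 + 41^2/5 + 18.5^2/4) - 3*14
     = 0.065934 * 669.825 - 42
     = 2.164286.
Step 4: Ties present; correction factor C = 1 - 6/(13^3 - 13) = 0.997253. Corrected H = 2.164286 / 0.997253 = 2.170248.
Step 5: Under H0, H ~ chi^2(2); p-value = 0.337860.
Step 6: alpha = 0.05. fail to reject H0.

H = 2.1702, df = 2, p = 0.337860, fail to reject H0.


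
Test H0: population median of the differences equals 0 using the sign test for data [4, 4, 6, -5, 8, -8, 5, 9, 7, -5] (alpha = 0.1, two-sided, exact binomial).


Step 1: Discard zero differences. Original n = 10; n_eff = number of nonzero differences = 10.
Nonzero differences (with sign): +4, +4, +6, -5, +8, -8, +5, +9, +7, -5
Step 2: Count signs: positive = 7, negative = 3.
Step 3: Under H0: P(positive) = 0.5, so the number of positives S ~ Bin(10, 0.5).
Step 4: Two-sided exact p-value = sum of Bin(10,0.5) probabilities at or below the observed probability = 0.343750.
Step 5: alpha = 0.1. fail to reject H0.

n_eff = 10, pos = 7, neg = 3, p = 0.343750, fail to reject H0.


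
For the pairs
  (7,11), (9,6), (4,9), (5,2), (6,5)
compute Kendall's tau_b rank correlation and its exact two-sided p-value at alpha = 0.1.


Step 1: Enumerate the 10 unordered pairs (i,j) with i<j and classify each by sign(x_j-x_i) * sign(y_j-y_i).
  (1,2):dx=+2,dy=-5->D; (1,3):dx=-3,dy=-2->C; (1,4):dx=-2,dy=-9->C; (1,5):dx=-1,dy=-6->C
  (2,3):dx=-5,dy=+3->D; (2,4):dx=-4,dy=-4->C; (2,5):dx=-3,dy=-1->C; (3,4):dx=+1,dy=-7->D
  (3,5):dx=+2,dy=-4->D; (4,5):dx=+1,dy=+3->C
Step 2: C = 6, D = 4, total pairs = 10.
Step 3: tau = (C - D)/(n(n-1)/2) = (6 - 4)/10 = 0.200000.
Step 4: Exact two-sided p-value (enumerate n! = 120 permutations of y under H0): p = 0.816667.
Step 5: alpha = 0.1. fail to reject H0.

tau_b = 0.2000 (C=6, D=4), p = 0.816667, fail to reject H0.


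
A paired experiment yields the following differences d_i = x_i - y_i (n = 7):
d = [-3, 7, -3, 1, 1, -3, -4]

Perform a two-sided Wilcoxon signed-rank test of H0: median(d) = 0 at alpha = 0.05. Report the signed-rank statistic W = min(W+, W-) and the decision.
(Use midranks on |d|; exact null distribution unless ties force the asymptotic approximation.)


Step 1: Drop any zero differences (none here) and take |d_i|.
|d| = [3, 7, 3, 1, 1, 3, 4]
Step 2: Midrank |d_i| (ties get averaged ranks).
ranks: |3|->4, |7|->7, |3|->4, |1|->1.5, |1|->1.5, |3|->4, |4|->6
Step 3: Attach original signs; sum ranks with positive sign and with negative sign.
W+ = 7 + 1.5 + 1.5 = 10
W- = 4 + 4 + 4 + 6 = 18
(Check: W+ + W- = 28 should equal n(n+1)/2 = 28.)
Step 4: Test statistic W = min(W+, W-) = 10.
Step 5: Ties in |d|, so use the tie-corrected normal approximation.
        E[W] = n(n+1)/4 = 7*8/4 = 14.
        Tie groups: |d|=1 (t=2), |d|=3 (t=3); sum(t^3 - t) = 30.
        Var[W] = n(n+1)(2n+1)/24 - sum(t^3-t)/48 = 840/24 - 30/48 = 34.375.
        z = (W - E[W]) / sqrt(Var[W]) = (10 - 14) / 5.8630 = -0.6822.
        Two-sided p = 2*Phi(z) = 0.495086.
Step 6: alpha = 0.05. fail to reject H0.

W+ = 10, W- = 18, W = min = 10, p = 0.495086, fail to reject H0.


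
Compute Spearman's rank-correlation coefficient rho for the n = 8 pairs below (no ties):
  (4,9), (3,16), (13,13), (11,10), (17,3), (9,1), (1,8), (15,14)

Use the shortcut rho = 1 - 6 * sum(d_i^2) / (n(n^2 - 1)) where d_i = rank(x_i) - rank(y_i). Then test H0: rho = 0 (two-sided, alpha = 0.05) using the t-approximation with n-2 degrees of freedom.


Step 1: Rank x and y separately (midranks; no ties here).
rank(x): 4->3, 3->2, 13->6, 11->5, 17->8, 9->4, 1->1, 15->7
rank(y): 9->4, 16->8, 13->6, 10->5, 3->2, 1->1, 8->3, 14->7
Step 2: d_i = R_x(i) - R_y(i); compute d_i^2.
  (3-4)^2=1, (2-8)^2=36, (6-6)^2=0, (5-5)^2=0, (8-2)^2=36, (4-1)^2=9, (1-3)^2=4, (7-7)^2=0
sum(d^2) = 86.
Step 3: rho = 1 - 6*86 / (8*(8^2 - 1)) = 1 - 516/504 = -0.023810.
Step 4: Under H0, t = rho * sqrt((n-2)/(1-rho^2)) = -0.0583 ~ t(6).
Step 5: Two-sided p-value from the t-distribution with 6 df = 0.955374.
Step 6: alpha = 0.05. fail to reject H0.

rho = -0.0238, p = 0.955374, fail to reject H0 at alpha = 0.05.


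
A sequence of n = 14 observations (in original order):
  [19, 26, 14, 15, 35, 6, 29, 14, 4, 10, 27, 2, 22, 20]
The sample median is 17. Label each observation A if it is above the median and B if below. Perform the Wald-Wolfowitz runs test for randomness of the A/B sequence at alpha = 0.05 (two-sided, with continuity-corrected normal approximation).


Step 1: Compute median = 17; label A = above, B = below.
Labels in order: AABBABABBBABAA  (n_A = 7, n_B = 7)
Step 2: Count runs R = 9.
Step 3: Under H0 (random ordering), E[R] = 2*n_A*n_B/(n_A+n_B) + 1 = 2*7*7/14 + 1 = 8.0000.
        Var[R] = 2*n_A*n_B*(2*n_A*n_B - n_A - n_B) / ((n_A+n_B)^2 * (n_A+n_B-1)) = 8232/2548 = 3.2308.
        SD[R] = 1.7974.
Step 4: Continuity-corrected z = (R - 0.5 - E[R]) / SD[R] = (9 - 0.5 - 8.0000) / 1.7974 = 0.2782.
Step 5: Two-sided p-value via normal approximation = 2*(1 - Phi(|z|)) = 0.780879.
Step 6: alpha = 0.05. fail to reject H0.

R = 9, z = 0.2782, p = 0.780879, fail to reject H0.


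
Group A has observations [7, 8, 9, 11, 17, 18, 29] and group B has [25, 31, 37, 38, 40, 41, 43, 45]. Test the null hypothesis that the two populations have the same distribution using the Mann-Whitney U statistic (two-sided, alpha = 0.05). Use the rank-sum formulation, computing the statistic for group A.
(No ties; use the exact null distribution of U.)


Step 1: Combine and sort all 15 observations; assign midranks.
sorted (value, group): (7,X), (8,X), (9,X), (11,X), (17,X), (18,X), (25,Y), (29,X), (31,Y), (37,Y), (38,Y), (40,Y), (41,Y), (43,Y), (45,Y)
ranks: 7->1, 8->2, 9->3, 11->4, 17->5, 18->6, 25->7, 29->8, 31->9, 37->10, 38->11, 40->12, 41->13, 43->14, 45->15
Step 2: Rank sum for X: R1 = 1 + 2 + 3 + 4 + 5 + 6 + 8 = 29.
Step 3: U_X = R1 - n1(n1+1)/2 = 29 - 7*8/2 = 29 - 28 = 1.
       U_Y = n1*n2 - U_X = 56 - 1 = 55.
Step 4: No ties, so the exact null distribution of U (based on enumerating the C(15,7) = 6435 equally likely rank assignments) gives the two-sided p-value.
Step 5: p-value = 0.000622; compare to alpha = 0.05. reject H0.

U_X = 1, p = 0.000622, reject H0 at alpha = 0.05.


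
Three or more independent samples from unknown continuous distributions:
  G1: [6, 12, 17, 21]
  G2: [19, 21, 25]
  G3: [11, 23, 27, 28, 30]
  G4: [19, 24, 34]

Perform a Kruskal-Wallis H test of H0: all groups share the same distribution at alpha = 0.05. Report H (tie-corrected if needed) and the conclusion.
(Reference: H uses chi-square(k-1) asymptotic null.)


Step 1: Combine all N = 15 observations and assign midranks.
sorted (value, group, rank): (6,G1,1), (11,G3,2), (12,G1,3), (17,G1,4), (19,G2,5.5), (19,G4,5.5), (21,G1,7.5), (21,G2,7.5), (23,G3,9), (24,G4,10), (25,G2,11), (27,G3,12), (28,G3,13), (30,G3,14), (34,G4,15)
Step 2: Sum ranks within each group.
R_1 = 15.5 (n_1 = 4)
R_2 = 24 (n_2 = 3)
R_3 = 50 (n_3 = 5)
R_4 = 30.5 (n_4 = 3)
Step 3: H = 12/(N(N+1)) * sum(R_i^2/n_i) - 3(N+1)
     = 12/(15*16) * (15.5^2/4 + 24^2/3 + 50^2/5 + 30.5^2/3) - 3*16
     = 0.050000 * 1062.15 - 48
     = 5.107292.
Step 4: Ties present; correction factor C = 1 - 12/(15^3 - 15) = 0.996429. Corrected H = 5.107292 / 0.996429 = 5.125597.
Step 5: Under H0, H ~ chi^2(3); p-value = 0.162828.
Step 6: alpha = 0.05. fail to reject H0.

H = 5.1256, df = 3, p = 0.162828, fail to reject H0.


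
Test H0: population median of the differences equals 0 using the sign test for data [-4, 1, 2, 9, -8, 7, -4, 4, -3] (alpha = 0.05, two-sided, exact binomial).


Step 1: Discard zero differences. Original n = 9; n_eff = number of nonzero differences = 9.
Nonzero differences (with sign): -4, +1, +2, +9, -8, +7, -4, +4, -3
Step 2: Count signs: positive = 5, negative = 4.
Step 3: Under H0: P(positive) = 0.5, so the number of positives S ~ Bin(9, 0.5).
Step 4: Two-sided exact p-value = sum of Bin(9,0.5) probabilities at or below the observed probability = 1.000000.
Step 5: alpha = 0.05. fail to reject H0.

n_eff = 9, pos = 5, neg = 4, p = 1.000000, fail to reject H0.


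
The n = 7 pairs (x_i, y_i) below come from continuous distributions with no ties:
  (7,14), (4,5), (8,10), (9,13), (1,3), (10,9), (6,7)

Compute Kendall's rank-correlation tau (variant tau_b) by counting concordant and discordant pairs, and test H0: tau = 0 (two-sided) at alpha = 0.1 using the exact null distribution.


Step 1: Enumerate the 21 unordered pairs (i,j) with i<j and classify each by sign(x_j-x_i) * sign(y_j-y_i).
  (1,2):dx=-3,dy=-9->C; (1,3):dx=+1,dy=-4->D; (1,4):dx=+2,dy=-1->D; (1,5):dx=-6,dy=-11->C
  (1,6):dx=+3,dy=-5->D; (1,7):dx=-1,dy=-7->C; (2,3):dx=+4,dy=+5->C; (2,4):dx=+5,dy=+8->C
  (2,5):dx=-3,dy=-2->C; (2,6):dx=+6,dy=+4->C; (2,7):dx=+2,dy=+2->C; (3,4):dx=+1,dy=+3->C
  (3,5):dx=-7,dy=-7->C; (3,6):dx=+2,dy=-1->D; (3,7):dx=-2,dy=-3->C; (4,5):dx=-8,dy=-10->C
  (4,6):dx=+1,dy=-4->D; (4,7):dx=-3,dy=-6->C; (5,6):dx=+9,dy=+6->C; (5,7):dx=+5,dy=+4->C
  (6,7):dx=-4,dy=-2->C
Step 2: C = 16, D = 5, total pairs = 21.
Step 3: tau = (C - D)/(n(n-1)/2) = (16 - 5)/21 = 0.523810.
Step 4: Exact two-sided p-value (enumerate n! = 5040 permutations of y under H0): p = 0.136111.
Step 5: alpha = 0.1. fail to reject H0.

tau_b = 0.5238 (C=16, D=5), p = 0.136111, fail to reject H0.


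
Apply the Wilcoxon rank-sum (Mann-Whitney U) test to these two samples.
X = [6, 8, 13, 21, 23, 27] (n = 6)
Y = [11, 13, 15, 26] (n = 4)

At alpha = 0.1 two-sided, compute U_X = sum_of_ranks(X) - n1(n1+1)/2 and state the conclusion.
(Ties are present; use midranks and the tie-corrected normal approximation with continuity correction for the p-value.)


Step 1: Combine and sort all 10 observations; assign midranks.
sorted (value, group): (6,X), (8,X), (11,Y), (13,X), (13,Y), (15,Y), (21,X), (23,X), (26,Y), (27,X)
ranks: 6->1, 8->2, 11->3, 13->4.5, 13->4.5, 15->6, 21->7, 23->8, 26->9, 27->10
Step 2: Rank sum for X: R1 = 1 + 2 + 4.5 + 7 + 8 + 10 = 32.5.
Step 3: U_X = R1 - n1(n1+1)/2 = 32.5 - 6*7/2 = 32.5 - 21 = 11.5.
       U_Y = n1*n2 - U_X = 24 - 11.5 = 12.5.
Step 4: Ties are present, so use the tie-corrected normal approximation (with continuity correction) for the p-value.
Step 5: p-value = 1.000000; compare to alpha = 0.1. fail to reject H0.

U_X = 11.5, p = 1.000000, fail to reject H0 at alpha = 0.1.


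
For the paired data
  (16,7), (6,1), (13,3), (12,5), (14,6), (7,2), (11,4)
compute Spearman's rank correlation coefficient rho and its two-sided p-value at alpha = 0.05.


Step 1: Rank x and y separately (midranks; no ties here).
rank(x): 16->7, 6->1, 13->5, 12->4, 14->6, 7->2, 11->3
rank(y): 7->7, 1->1, 3->3, 5->5, 6->6, 2->2, 4->4
Step 2: d_i = R_x(i) - R_y(i); compute d_i^2.
  (7-7)^2=0, (1-1)^2=0, (5-3)^2=4, (4-5)^2=1, (6-6)^2=0, (2-2)^2=0, (3-4)^2=1
sum(d^2) = 6.
Step 3: rho = 1 - 6*6 / (7*(7^2 - 1)) = 1 - 36/336 = 0.892857.
Step 4: Under H0, t = rho * sqrt((n-2)/(1-rho^2)) = 4.4333 ~ t(5).
Step 5: Two-sided p-value from the t-distribution with 5 df = 0.006807.
Step 6: alpha = 0.05. reject H0.

rho = 0.8929, p = 0.006807, reject H0 at alpha = 0.05.


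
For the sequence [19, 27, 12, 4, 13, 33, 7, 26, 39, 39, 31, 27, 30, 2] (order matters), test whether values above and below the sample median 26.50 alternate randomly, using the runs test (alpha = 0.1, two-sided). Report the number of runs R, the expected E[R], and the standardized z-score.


Step 1: Compute median = 26.50; label A = above, B = below.
Labels in order: BABBBABBAAAAAB  (n_A = 7, n_B = 7)
Step 2: Count runs R = 7.
Step 3: Under H0 (random ordering), E[R] = 2*n_A*n_B/(n_A+n_B) + 1 = 2*7*7/14 + 1 = 8.0000.
        Var[R] = 2*n_A*n_B*(2*n_A*n_B - n_A - n_B) / ((n_A+n_B)^2 * (n_A+n_B-1)) = 8232/2548 = 3.2308.
        SD[R] = 1.7974.
Step 4: Continuity-corrected z = (R + 0.5 - E[R]) / SD[R] = (7 + 0.5 - 8.0000) / 1.7974 = -0.2782.
Step 5: Two-sided p-value via normal approximation = 2*(1 - Phi(|z|)) = 0.780879.
Step 6: alpha = 0.1. fail to reject H0.

R = 7, z = -0.2782, p = 0.780879, fail to reject H0.


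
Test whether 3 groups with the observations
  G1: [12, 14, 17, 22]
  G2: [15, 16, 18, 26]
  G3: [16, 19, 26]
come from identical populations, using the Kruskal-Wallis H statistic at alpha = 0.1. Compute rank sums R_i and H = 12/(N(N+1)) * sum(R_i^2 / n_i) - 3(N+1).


Step 1: Combine all N = 11 observations and assign midranks.
sorted (value, group, rank): (12,G1,1), (14,G1,2), (15,G2,3), (16,G2,4.5), (16,G3,4.5), (17,G1,6), (18,G2,7), (19,G3,8), (22,G1,9), (26,G2,10.5), (26,G3,10.5)
Step 2: Sum ranks within each group.
R_1 = 18 (n_1 = 4)
R_2 = 25 (n_2 = 4)
R_3 = 23 (n_3 = 3)
Step 3: H = 12/(N(N+1)) * sum(R_i^2/n_i) - 3(N+1)
     = 12/(11*12) * (18^2/4 + 25^2/4 + 23^2/3) - 3*12
     = 0.090909 * 413.583 - 36
     = 1.598485.
Step 4: Ties present; correction factor C = 1 - 12/(11^3 - 11) = 0.990909. Corrected H = 1.598485 / 0.990909 = 1.613150.
Step 5: Under H0, H ~ chi^2(2); p-value = 0.446384.
Step 6: alpha = 0.1. fail to reject H0.

H = 1.6131, df = 2, p = 0.446384, fail to reject H0.


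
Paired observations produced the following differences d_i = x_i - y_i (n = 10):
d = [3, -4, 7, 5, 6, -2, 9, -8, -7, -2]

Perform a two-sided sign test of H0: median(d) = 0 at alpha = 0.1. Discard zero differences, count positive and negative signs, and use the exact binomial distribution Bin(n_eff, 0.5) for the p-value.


Step 1: Discard zero differences. Original n = 10; n_eff = number of nonzero differences = 10.
Nonzero differences (with sign): +3, -4, +7, +5, +6, -2, +9, -8, -7, -2
Step 2: Count signs: positive = 5, negative = 5.
Step 3: Under H0: P(positive) = 0.5, so the number of positives S ~ Bin(10, 0.5).
Step 4: Two-sided exact p-value = sum of Bin(10,0.5) probabilities at or below the observed probability = 1.000000.
Step 5: alpha = 0.1. fail to reject H0.

n_eff = 10, pos = 5, neg = 5, p = 1.000000, fail to reject H0.


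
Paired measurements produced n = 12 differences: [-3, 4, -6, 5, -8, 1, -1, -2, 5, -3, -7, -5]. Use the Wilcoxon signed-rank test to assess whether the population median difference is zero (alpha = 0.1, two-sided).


Step 1: Drop any zero differences (none here) and take |d_i|.
|d| = [3, 4, 6, 5, 8, 1, 1, 2, 5, 3, 7, 5]
Step 2: Midrank |d_i| (ties get averaged ranks).
ranks: |3|->4.5, |4|->6, |6|->10, |5|->8, |8|->12, |1|->1.5, |1|->1.5, |2|->3, |5|->8, |3|->4.5, |7|->11, |5|->8
Step 3: Attach original signs; sum ranks with positive sign and with negative sign.
W+ = 6 + 8 + 1.5 + 8 = 23.5
W- = 4.5 + 10 + 12 + 1.5 + 3 + 4.5 + 11 + 8 = 54.5
(Check: W+ + W- = 78 should equal n(n+1)/2 = 78.)
Step 4: Test statistic W = min(W+, W-) = 23.5.
Step 5: Ties in |d|, so use the tie-corrected normal approximation.
        E[W] = n(n+1)/4 = 12*13/4 = 39.
        Tie groups: |d|=1 (t=2), |d|=3 (t=2), |d|=5 (t=3); sum(t^3 - t) = 36.
        Var[W] = n(n+1)(2n+1)/24 - sum(t^3-t)/48 = 3900/24 - 36/48 = 161.75.
        z = (W - E[W]) / sqrt(Var[W]) = (23.5 - 39) / 12.7181 = -1.2187.
        Two-sided p = 2*Phi(z) = 0.222945.
Step 6: alpha = 0.1. fail to reject H0.

W+ = 23.5, W- = 54.5, W = min = 23.5, p = 0.222945, fail to reject H0.


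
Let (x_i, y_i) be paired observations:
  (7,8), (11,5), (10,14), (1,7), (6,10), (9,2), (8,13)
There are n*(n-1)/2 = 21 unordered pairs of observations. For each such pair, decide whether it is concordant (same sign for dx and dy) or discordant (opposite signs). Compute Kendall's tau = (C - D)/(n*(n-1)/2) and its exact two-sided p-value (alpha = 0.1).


Step 1: Enumerate the 21 unordered pairs (i,j) with i<j and classify each by sign(x_j-x_i) * sign(y_j-y_i).
  (1,2):dx=+4,dy=-3->D; (1,3):dx=+3,dy=+6->C; (1,4):dx=-6,dy=-1->C; (1,5):dx=-1,dy=+2->D
  (1,6):dx=+2,dy=-6->D; (1,7):dx=+1,dy=+5->C; (2,3):dx=-1,dy=+9->D; (2,4):dx=-10,dy=+2->D
  (2,5):dx=-5,dy=+5->D; (2,6):dx=-2,dy=-3->C; (2,7):dx=-3,dy=+8->D; (3,4):dx=-9,dy=-7->C
  (3,5):dx=-4,dy=-4->C; (3,6):dx=-1,dy=-12->C; (3,7):dx=-2,dy=-1->C; (4,5):dx=+5,dy=+3->C
  (4,6):dx=+8,dy=-5->D; (4,7):dx=+7,dy=+6->C; (5,6):dx=+3,dy=-8->D; (5,7):dx=+2,dy=+3->C
  (6,7):dx=-1,dy=+11->D
Step 2: C = 11, D = 10, total pairs = 21.
Step 3: tau = (C - D)/(n(n-1)/2) = (11 - 10)/21 = 0.047619.
Step 4: Exact two-sided p-value (enumerate n! = 5040 permutations of y under H0): p = 1.000000.
Step 5: alpha = 0.1. fail to reject H0.

tau_b = 0.0476 (C=11, D=10), p = 1.000000, fail to reject H0.


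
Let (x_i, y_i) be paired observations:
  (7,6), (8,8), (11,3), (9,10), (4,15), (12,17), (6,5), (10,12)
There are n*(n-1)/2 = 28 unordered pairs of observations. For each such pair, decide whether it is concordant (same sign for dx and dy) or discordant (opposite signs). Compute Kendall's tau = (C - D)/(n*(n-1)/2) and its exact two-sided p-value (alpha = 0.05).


Step 1: Enumerate the 28 unordered pairs (i,j) with i<j and classify each by sign(x_j-x_i) * sign(y_j-y_i).
  (1,2):dx=+1,dy=+2->C; (1,3):dx=+4,dy=-3->D; (1,4):dx=+2,dy=+4->C; (1,5):dx=-3,dy=+9->D
  (1,6):dx=+5,dy=+11->C; (1,7):dx=-1,dy=-1->C; (1,8):dx=+3,dy=+6->C; (2,3):dx=+3,dy=-5->D
  (2,4):dx=+1,dy=+2->C; (2,5):dx=-4,dy=+7->D; (2,6):dx=+4,dy=+9->C; (2,7):dx=-2,dy=-3->C
  (2,8):dx=+2,dy=+4->C; (3,4):dx=-2,dy=+7->D; (3,5):dx=-7,dy=+12->D; (3,6):dx=+1,dy=+14->C
  (3,7):dx=-5,dy=+2->D; (3,8):dx=-1,dy=+9->D; (4,5):dx=-5,dy=+5->D; (4,6):dx=+3,dy=+7->C
  (4,7):dx=-3,dy=-5->C; (4,8):dx=+1,dy=+2->C; (5,6):dx=+8,dy=+2->C; (5,7):dx=+2,dy=-10->D
  (5,8):dx=+6,dy=-3->D; (6,7):dx=-6,dy=-12->C; (6,8):dx=-2,dy=-5->C; (7,8):dx=+4,dy=+7->C
Step 2: C = 17, D = 11, total pairs = 28.
Step 3: tau = (C - D)/(n(n-1)/2) = (17 - 11)/28 = 0.214286.
Step 4: Exact two-sided p-value (enumerate n! = 40320 permutations of y under H0): p = 0.548413.
Step 5: alpha = 0.05. fail to reject H0.

tau_b = 0.2143 (C=17, D=11), p = 0.548413, fail to reject H0.


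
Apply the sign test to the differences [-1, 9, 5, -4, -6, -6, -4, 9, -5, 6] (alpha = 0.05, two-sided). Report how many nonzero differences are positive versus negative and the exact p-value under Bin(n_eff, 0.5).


Step 1: Discard zero differences. Original n = 10; n_eff = number of nonzero differences = 10.
Nonzero differences (with sign): -1, +9, +5, -4, -6, -6, -4, +9, -5, +6
Step 2: Count signs: positive = 4, negative = 6.
Step 3: Under H0: P(positive) = 0.5, so the number of positives S ~ Bin(10, 0.5).
Step 4: Two-sided exact p-value = sum of Bin(10,0.5) probabilities at or below the observed probability = 0.753906.
Step 5: alpha = 0.05. fail to reject H0.

n_eff = 10, pos = 4, neg = 6, p = 0.753906, fail to reject H0.


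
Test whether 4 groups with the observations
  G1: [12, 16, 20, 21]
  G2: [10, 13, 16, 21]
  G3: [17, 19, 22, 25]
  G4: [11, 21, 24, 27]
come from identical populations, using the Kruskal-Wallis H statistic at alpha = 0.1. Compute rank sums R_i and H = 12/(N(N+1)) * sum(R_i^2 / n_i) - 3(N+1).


Step 1: Combine all N = 16 observations and assign midranks.
sorted (value, group, rank): (10,G2,1), (11,G4,2), (12,G1,3), (13,G2,4), (16,G1,5.5), (16,G2,5.5), (17,G3,7), (19,G3,8), (20,G1,9), (21,G1,11), (21,G2,11), (21,G4,11), (22,G3,13), (24,G4,14), (25,G3,15), (27,G4,16)
Step 2: Sum ranks within each group.
R_1 = 28.5 (n_1 = 4)
R_2 = 21.5 (n_2 = 4)
R_3 = 43 (n_3 = 4)
R_4 = 43 (n_4 = 4)
Step 3: H = 12/(N(N+1)) * sum(R_i^2/n_i) - 3(N+1)
     = 12/(16*17) * (28.5^2/4 + 21.5^2/4 + 43^2/4 + 43^2/4) - 3*17
     = 0.044118 * 1243.12 - 51
     = 3.843750.
Step 4: Ties present; correction factor C = 1 - 30/(16^3 - 16) = 0.992647. Corrected H = 3.843750 / 0.992647 = 3.872222.
Step 5: Under H0, H ~ chi^2(3); p-value = 0.275596.
Step 6: alpha = 0.1. fail to reject H0.

H = 3.8722, df = 3, p = 0.275596, fail to reject H0.


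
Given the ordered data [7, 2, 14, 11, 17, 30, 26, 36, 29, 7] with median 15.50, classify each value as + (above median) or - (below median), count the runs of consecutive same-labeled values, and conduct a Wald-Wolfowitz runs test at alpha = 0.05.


Step 1: Compute median = 15.50; label A = above, B = below.
Labels in order: BBBBAAAAAB  (n_A = 5, n_B = 5)
Step 2: Count runs R = 3.
Step 3: Under H0 (random ordering), E[R] = 2*n_A*n_B/(n_A+n_B) + 1 = 2*5*5/10 + 1 = 6.0000.
        Var[R] = 2*n_A*n_B*(2*n_A*n_B - n_A - n_B) / ((n_A+n_B)^2 * (n_A+n_B-1)) = 2000/900 = 2.2222.
        SD[R] = 1.4907.
Step 4: Continuity-corrected z = (R + 0.5 - E[R]) / SD[R] = (3 + 0.5 - 6.0000) / 1.4907 = -1.6771.
Step 5: Two-sided p-value via normal approximation = 2*(1 - Phi(|z|)) = 0.093533.
Step 6: alpha = 0.05. fail to reject H0.

R = 3, z = -1.6771, p = 0.093533, fail to reject H0.


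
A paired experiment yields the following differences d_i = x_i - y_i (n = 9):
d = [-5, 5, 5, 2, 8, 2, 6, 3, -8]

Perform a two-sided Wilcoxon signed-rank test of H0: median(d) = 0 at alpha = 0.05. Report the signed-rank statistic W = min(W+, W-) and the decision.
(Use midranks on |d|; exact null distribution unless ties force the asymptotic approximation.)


Step 1: Drop any zero differences (none here) and take |d_i|.
|d| = [5, 5, 5, 2, 8, 2, 6, 3, 8]
Step 2: Midrank |d_i| (ties get averaged ranks).
ranks: |5|->5, |5|->5, |5|->5, |2|->1.5, |8|->8.5, |2|->1.5, |6|->7, |3|->3, |8|->8.5
Step 3: Attach original signs; sum ranks with positive sign and with negative sign.
W+ = 5 + 5 + 1.5 + 8.5 + 1.5 + 7 + 3 = 31.5
W- = 5 + 8.5 = 13.5
(Check: W+ + W- = 45 should equal n(n+1)/2 = 45.)
Step 4: Test statistic W = min(W+, W-) = 13.5.
Step 5: Ties in |d|, so use the tie-corrected normal approximation.
        E[W] = n(n+1)/4 = 9*10/4 = 22.5.
        Tie groups: |d|=2 (t=2), |d|=5 (t=3), |d|=8 (t=2); sum(t^3 - t) = 36.
        Var[W] = n(n+1)(2n+1)/24 - sum(t^3-t)/48 = 1710/24 - 36/48 = 70.5.
        z = (W - E[W]) / sqrt(Var[W]) = (13.5 - 22.5) / 8.3964 = -1.0719.
        Two-sided p = 2*Phi(z) = 0.283772.
Step 6: alpha = 0.05. fail to reject H0.

W+ = 31.5, W- = 13.5, W = min = 13.5, p = 0.283772, fail to reject H0.


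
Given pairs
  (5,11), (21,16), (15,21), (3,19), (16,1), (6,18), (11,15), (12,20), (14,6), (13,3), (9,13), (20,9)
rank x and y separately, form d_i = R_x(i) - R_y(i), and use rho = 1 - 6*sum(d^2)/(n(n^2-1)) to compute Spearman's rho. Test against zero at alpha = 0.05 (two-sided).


Step 1: Rank x and y separately (midranks; no ties here).
rank(x): 5->2, 21->12, 15->9, 3->1, 16->10, 6->3, 11->5, 12->6, 14->8, 13->7, 9->4, 20->11
rank(y): 11->5, 16->8, 21->12, 19->10, 1->1, 18->9, 15->7, 20->11, 6->3, 3->2, 13->6, 9->4
Step 2: d_i = R_x(i) - R_y(i); compute d_i^2.
  (2-5)^2=9, (12-8)^2=16, (9-12)^2=9, (1-10)^2=81, (10-1)^2=81, (3-9)^2=36, (5-7)^2=4, (6-11)^2=25, (8-3)^2=25, (7-2)^2=25, (4-6)^2=4, (11-4)^2=49
sum(d^2) = 364.
Step 3: rho = 1 - 6*364 / (12*(12^2 - 1)) = 1 - 2184/1716 = -0.272727.
Step 4: Under H0, t = rho * sqrt((n-2)/(1-rho^2)) = -0.8964 ~ t(10).
Step 5: Two-sided p-value from the t-distribution with 10 df = 0.391097.
Step 6: alpha = 0.05. fail to reject H0.

rho = -0.2727, p = 0.391097, fail to reject H0 at alpha = 0.05.


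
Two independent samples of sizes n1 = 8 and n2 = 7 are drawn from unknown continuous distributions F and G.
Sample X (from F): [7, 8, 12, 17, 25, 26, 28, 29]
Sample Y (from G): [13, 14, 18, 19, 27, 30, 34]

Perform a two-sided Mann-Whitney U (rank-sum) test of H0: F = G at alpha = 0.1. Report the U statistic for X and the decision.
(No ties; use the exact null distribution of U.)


Step 1: Combine and sort all 15 observations; assign midranks.
sorted (value, group): (7,X), (8,X), (12,X), (13,Y), (14,Y), (17,X), (18,Y), (19,Y), (25,X), (26,X), (27,Y), (28,X), (29,X), (30,Y), (34,Y)
ranks: 7->1, 8->2, 12->3, 13->4, 14->5, 17->6, 18->7, 19->8, 25->9, 26->10, 27->11, 28->12, 29->13, 30->14, 34->15
Step 2: Rank sum for X: R1 = 1 + 2 + 3 + 6 + 9 + 10 + 12 + 13 = 56.
Step 3: U_X = R1 - n1(n1+1)/2 = 56 - 8*9/2 = 56 - 36 = 20.
       U_Y = n1*n2 - U_X = 56 - 20 = 36.
Step 4: No ties, so the exact null distribution of U (based on enumerating the C(15,8) = 6435 equally likely rank assignments) gives the two-sided p-value.
Step 5: p-value = 0.396892; compare to alpha = 0.1. fail to reject H0.

U_X = 20, p = 0.396892, fail to reject H0 at alpha = 0.1.


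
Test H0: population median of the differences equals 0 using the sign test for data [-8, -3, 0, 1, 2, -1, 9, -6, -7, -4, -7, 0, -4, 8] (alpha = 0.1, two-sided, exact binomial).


Step 1: Discard zero differences. Original n = 14; n_eff = number of nonzero differences = 12.
Nonzero differences (with sign): -8, -3, +1, +2, -1, +9, -6, -7, -4, -7, -4, +8
Step 2: Count signs: positive = 4, negative = 8.
Step 3: Under H0: P(positive) = 0.5, so the number of positives S ~ Bin(12, 0.5).
Step 4: Two-sided exact p-value = sum of Bin(12,0.5) probabilities at or below the observed probability = 0.387695.
Step 5: alpha = 0.1. fail to reject H0.

n_eff = 12, pos = 4, neg = 8, p = 0.387695, fail to reject H0.


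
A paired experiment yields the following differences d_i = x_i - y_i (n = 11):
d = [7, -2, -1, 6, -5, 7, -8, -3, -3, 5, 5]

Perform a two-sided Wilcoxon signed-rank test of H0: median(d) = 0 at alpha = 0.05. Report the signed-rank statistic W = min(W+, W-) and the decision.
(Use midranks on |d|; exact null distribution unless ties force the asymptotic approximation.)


Step 1: Drop any zero differences (none here) and take |d_i|.
|d| = [7, 2, 1, 6, 5, 7, 8, 3, 3, 5, 5]
Step 2: Midrank |d_i| (ties get averaged ranks).
ranks: |7|->9.5, |2|->2, |1|->1, |6|->8, |5|->6, |7|->9.5, |8|->11, |3|->3.5, |3|->3.5, |5|->6, |5|->6
Step 3: Attach original signs; sum ranks with positive sign and with negative sign.
W+ = 9.5 + 8 + 9.5 + 6 + 6 = 39
W- = 2 + 1 + 6 + 11 + 3.5 + 3.5 = 27
(Check: W+ + W- = 66 should equal n(n+1)/2 = 66.)
Step 4: Test statistic W = min(W+, W-) = 27.
Step 5: Ties in |d|, so use the tie-corrected normal approximation.
        E[W] = n(n+1)/4 = 11*12/4 = 33.
        Tie groups: |d|=3 (t=2), |d|=5 (t=3), |d|=7 (t=2); sum(t^3 - t) = 36.
        Var[W] = n(n+1)(2n+1)/24 - sum(t^3-t)/48 = 3036/24 - 36/48 = 125.75.
        z = (W - E[W]) / sqrt(Var[W]) = (27 - 33) / 11.2138 = -0.5351.
        Two-sided p = 2*Phi(z) = 0.592613.
Step 6: alpha = 0.05. fail to reject H0.

W+ = 39, W- = 27, W = min = 27, p = 0.592613, fail to reject H0.


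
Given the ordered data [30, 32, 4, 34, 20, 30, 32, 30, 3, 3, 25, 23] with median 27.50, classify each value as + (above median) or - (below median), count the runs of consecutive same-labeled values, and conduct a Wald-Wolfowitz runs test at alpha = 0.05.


Step 1: Compute median = 27.50; label A = above, B = below.
Labels in order: AABABAAABBBB  (n_A = 6, n_B = 6)
Step 2: Count runs R = 6.
Step 3: Under H0 (random ordering), E[R] = 2*n_A*n_B/(n_A+n_B) + 1 = 2*6*6/12 + 1 = 7.0000.
        Var[R] = 2*n_A*n_B*(2*n_A*n_B - n_A - n_B) / ((n_A+n_B)^2 * (n_A+n_B-1)) = 4320/1584 = 2.7273.
        SD[R] = 1.6514.
Step 4: Continuity-corrected z = (R + 0.5 - E[R]) / SD[R] = (6 + 0.5 - 7.0000) / 1.6514 = -0.3028.
Step 5: Two-sided p-value via normal approximation = 2*(1 - Phi(|z|)) = 0.762069.
Step 6: alpha = 0.05. fail to reject H0.

R = 6, z = -0.3028, p = 0.762069, fail to reject H0.
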